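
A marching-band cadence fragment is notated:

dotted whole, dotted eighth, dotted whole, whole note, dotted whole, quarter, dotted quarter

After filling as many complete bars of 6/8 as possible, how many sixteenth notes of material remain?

One bar of 6/8 = 12 sixteenth notes.
Express everything in sixteenth notes: dotted whole = 24; dotted eighth = 3; dotted whole = 24; whole note = 16; dotted whole = 24; quarter = 4; dotted quarter = 6.
Altogether 24 + 3 + 24 + 16 + 24 + 4 + 6 = 101.
101 ÷ 12 = 8 complete bars with 5 sixteenth notes remaining.

5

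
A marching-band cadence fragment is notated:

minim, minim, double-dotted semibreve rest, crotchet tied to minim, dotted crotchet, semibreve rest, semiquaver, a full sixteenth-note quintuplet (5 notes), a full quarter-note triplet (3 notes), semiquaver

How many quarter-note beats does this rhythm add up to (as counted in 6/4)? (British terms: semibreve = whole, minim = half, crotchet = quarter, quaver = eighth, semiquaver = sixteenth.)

23

One quarter-note beat = 4 sixteenth notes.
Convert each value to sixteenth notes: minim = 8; minim = 8; double-dotted semibreve rest = 28; crotchet tied to minim (crotchet + minim) = 12; dotted crotchet = 6; semibreve rest = 16; semiquaver = 1; a full sixteenth-note quintuplet (5 notes) (five quintuplet sixteenths span one quarter) = 4; a full quarter-note triplet (3 notes) (three triplet quarters span one half) = 8; semiquaver = 1.
Adding: 8 + 8 + 28 + 12 + 6 + 16 + 1 + 4 + 8 + 1 = 92.
92 ÷ 4 = 23 beats.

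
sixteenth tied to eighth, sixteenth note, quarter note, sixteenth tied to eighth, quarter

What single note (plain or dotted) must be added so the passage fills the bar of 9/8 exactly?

dotted eighth note

The bar of 9/8 = 18 sixteenth notes.
In sixteenth notes: sixteenth tied to eighth (sixteenth + eighth) = 3; sixteenth note = 1; quarter note = 4; sixteenth tied to eighth (sixteenth + eighth) = 3; quarter = 4.
Altogether 3 + 1 + 4 + 3 + 4 = 15.
Remaining: 18 − 15 = 3 sixteenth notes, which is a dotted eighth note.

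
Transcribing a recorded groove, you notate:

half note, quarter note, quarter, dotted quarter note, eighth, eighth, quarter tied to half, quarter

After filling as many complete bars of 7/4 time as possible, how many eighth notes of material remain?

7

One bar of 7/4 = 14 eighth notes.
Convert each value to eighth notes: half note = 4; quarter note = 2; quarter = 2; dotted quarter note = 3; eighth = 1; eighth = 1; quarter tied to half (quarter + half) = 6; quarter = 2.
Sum: 4 + 2 + 2 + 3 + 1 + 1 + 6 + 2 = 21.
21 ÷ 14 = 1 complete bar with 7 eighth notes remaining.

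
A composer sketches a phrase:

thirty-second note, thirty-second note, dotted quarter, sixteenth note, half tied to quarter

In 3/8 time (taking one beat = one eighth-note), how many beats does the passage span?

10

One eighth-note beat = 4 thirty-second notes.
Working in thirty-second notes: thirty-second note = 1; thirty-second note = 1; dotted quarter = 12; sixteenth note = 2; half tied to quarter (half + quarter) = 24.
Altogether 1 + 1 + 12 + 2 + 24 = 40.
40 ÷ 4 = 10 beats.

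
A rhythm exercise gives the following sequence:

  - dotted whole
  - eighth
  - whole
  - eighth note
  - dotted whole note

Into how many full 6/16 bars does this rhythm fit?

One bar of 6/16 = 3 eighth notes.
Each duration in eighth notes: dotted whole = 12; eighth = 1; whole = 8; eighth note = 1; dotted whole note = 12.
Altogether 12 + 1 + 8 + 1 + 12 = 34.
34 ÷ 3 = 11 complete bars with 1 left over.

11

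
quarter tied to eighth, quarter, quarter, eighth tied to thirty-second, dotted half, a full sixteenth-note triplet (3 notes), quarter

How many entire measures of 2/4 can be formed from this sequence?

4

One bar of 2/4 = 16 thirty-second notes.
Express everything in thirty-second notes: quarter tied to eighth (quarter + eighth) = 12; quarter = 8; quarter = 8; eighth tied to thirty-second (eighth + thirty-second) = 5; dotted half = 24; a full sixteenth-note triplet (3 notes) (three triplet sixteenths span one eighth) = 4; quarter = 8.
Sum: 12 + 8 + 8 + 5 + 24 + 4 + 8 = 69.
69 ÷ 16 = 4 complete bars with 5 left over.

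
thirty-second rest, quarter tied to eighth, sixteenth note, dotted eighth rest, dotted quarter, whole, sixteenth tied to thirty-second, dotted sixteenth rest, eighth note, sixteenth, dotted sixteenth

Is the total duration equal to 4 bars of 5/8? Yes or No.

Yes

One bar of 5/8 = 20 thirty-second notes, so 4 bars = 80.
Convert each value to thirty-second notes: thirty-second rest = 1; quarter tied to eighth (quarter + eighth) = 12; sixteenth note = 2; dotted eighth rest = 6; dotted quarter = 12; whole = 32; sixteenth tied to thirty-second (sixteenth + thirty-second) = 3; dotted sixteenth rest = 3; eighth note = 4; sixteenth = 2; dotted sixteenth = 3.
Sum: 1 + 12 + 2 + 6 + 12 + 32 + 3 + 3 + 4 + 2 + 3 = 80.
80 equals 80, so the answer is Yes.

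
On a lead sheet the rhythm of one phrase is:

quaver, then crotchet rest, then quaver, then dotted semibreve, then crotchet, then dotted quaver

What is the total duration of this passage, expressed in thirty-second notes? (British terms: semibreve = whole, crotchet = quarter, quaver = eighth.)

78

Working in thirty-second notes: quaver = 4; crotchet rest = 8; quaver = 4; dotted semibreve = 48; crotchet = 8; dotted quaver = 6.
Total: 4 + 8 + 4 + 48 + 8 + 6 = 78 thirty-second notes.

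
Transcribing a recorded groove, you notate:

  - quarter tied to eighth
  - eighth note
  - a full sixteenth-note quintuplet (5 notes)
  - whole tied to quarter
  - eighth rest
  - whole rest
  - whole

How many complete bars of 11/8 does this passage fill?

3

One bar of 11/8 = 11 eighth notes.
In eighth notes: quarter tied to eighth (quarter + eighth) = 3; eighth note = 1; a full sixteenth-note quintuplet (5 notes) (five quintuplet sixteenths span one quarter) = 2; whole tied to quarter (whole + quarter) = 10; eighth rest = 1; whole rest = 8; whole = 8.
Adding: 3 + 1 + 2 + 10 + 1 + 8 + 8 = 33.
33 ÷ 11 = 3 complete bars with 0 left over.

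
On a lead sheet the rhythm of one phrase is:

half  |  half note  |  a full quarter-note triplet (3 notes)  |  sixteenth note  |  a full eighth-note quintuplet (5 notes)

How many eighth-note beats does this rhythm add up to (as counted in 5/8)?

One eighth-note beat = 2 sixteenth notes.
Express everything in sixteenth notes: half = 8; half note = 8; a full quarter-note triplet (3 notes) (three triplet quarters span one half) = 8; sixteenth note = 1; a full eighth-note quintuplet (5 notes) (five quintuplet eighths span one half) = 8.
Total: 8 + 8 + 8 + 1 + 8 = 33.
33 ÷ 2 = 16.5 beats.

16.5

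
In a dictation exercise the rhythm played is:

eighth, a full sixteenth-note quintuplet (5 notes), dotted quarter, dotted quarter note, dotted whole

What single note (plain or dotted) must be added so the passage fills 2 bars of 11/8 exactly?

eighth note

2 bars of 11/8 = 22 eighth notes.
Each duration in eighth notes: eighth = 1; a full sixteenth-note quintuplet (5 notes) (five quintuplet sixteenths span one quarter) = 2; dotted quarter = 3; dotted quarter note = 3; dotted whole = 12.
Adding: 1 + 2 + 3 + 3 + 12 = 21.
Remaining: 22 − 21 = 1 eighth note, which is a eighth note.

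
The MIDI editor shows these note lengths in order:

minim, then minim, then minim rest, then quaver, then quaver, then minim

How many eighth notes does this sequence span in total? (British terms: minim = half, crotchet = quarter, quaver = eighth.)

18

Working in eighth notes: minim = 4; minim = 4; minim rest = 4; quaver = 1; quaver = 1; minim = 4.
Total: 4 + 4 + 4 + 1 + 1 + 4 = 18 eighth notes.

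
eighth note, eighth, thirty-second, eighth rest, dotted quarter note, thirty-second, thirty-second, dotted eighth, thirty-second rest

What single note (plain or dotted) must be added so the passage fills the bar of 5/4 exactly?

dotted eighth note

The bar of 5/4 = 40 thirty-second notes.
In thirty-second notes: eighth note = 4; eighth = 4; thirty-second = 1; eighth rest = 4; dotted quarter note = 12; thirty-second = 1; thirty-second = 1; dotted eighth = 6; thirty-second rest = 1.
Total: 4 + 4 + 1 + 4 + 12 + 1 + 1 + 6 + 1 = 34.
Remaining: 40 − 34 = 6 thirty-second notes, which is a dotted eighth note.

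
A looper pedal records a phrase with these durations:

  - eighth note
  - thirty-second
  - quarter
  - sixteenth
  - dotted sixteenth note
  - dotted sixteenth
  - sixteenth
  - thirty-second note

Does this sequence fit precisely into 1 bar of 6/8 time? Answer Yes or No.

One bar of 6/8 = 24 thirty-second notes.
Each duration in thirty-second notes: eighth note = 4; thirty-second = 1; quarter = 8; sixteenth = 2; dotted sixteenth note = 3; dotted sixteenth = 3; sixteenth = 2; thirty-second note = 1.
Altogether 4 + 1 + 8 + 2 + 3 + 3 + 2 + 1 = 24.
24 equals 24, so the answer is Yes.

Yes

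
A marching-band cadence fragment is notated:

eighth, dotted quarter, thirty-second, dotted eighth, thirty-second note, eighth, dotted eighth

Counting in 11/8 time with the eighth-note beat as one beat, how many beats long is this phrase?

One eighth-note beat = 4 thirty-second notes.
In thirty-second notes: eighth = 4; dotted quarter = 12; thirty-second = 1; dotted eighth = 6; thirty-second note = 1; eighth = 4; dotted eighth = 6.
Altogether 4 + 12 + 1 + 6 + 1 + 4 + 6 = 34.
34 ÷ 4 = 8.5 beats.

8.5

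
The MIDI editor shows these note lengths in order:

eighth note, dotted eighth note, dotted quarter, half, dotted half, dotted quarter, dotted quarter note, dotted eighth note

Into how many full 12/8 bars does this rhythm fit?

1

One bar of 12/8 = 24 sixteenth notes.
Working in sixteenth notes: eighth note = 2; dotted eighth note = 3; dotted quarter = 6; half = 8; dotted half = 12; dotted quarter = 6; dotted quarter note = 6; dotted eighth note = 3.
Sum: 2 + 3 + 6 + 8 + 12 + 6 + 6 + 3 = 46.
46 ÷ 24 = 1 complete bar with 22 left over.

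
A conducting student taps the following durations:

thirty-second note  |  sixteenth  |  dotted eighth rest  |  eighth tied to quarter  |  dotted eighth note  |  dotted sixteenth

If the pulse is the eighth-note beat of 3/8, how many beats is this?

One eighth-note beat = 4 thirty-second notes.
Working in thirty-second notes: thirty-second note = 1; sixteenth = 2; dotted eighth rest = 6; eighth tied to quarter (eighth + quarter) = 12; dotted eighth note = 6; dotted sixteenth = 3.
Sum: 1 + 2 + 6 + 12 + 6 + 3 = 30.
30 ÷ 4 = 7.5 beats.

7.5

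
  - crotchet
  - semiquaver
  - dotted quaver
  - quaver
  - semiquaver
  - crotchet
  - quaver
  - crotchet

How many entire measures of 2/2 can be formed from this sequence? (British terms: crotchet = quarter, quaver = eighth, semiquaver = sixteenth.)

1

One bar of 2/2 = 16 sixteenth notes.
Express everything in sixteenth notes: crotchet = 4; semiquaver = 1; dotted quaver = 3; quaver = 2; semiquaver = 1; crotchet = 4; quaver = 2; crotchet = 4.
Sum: 4 + 1 + 3 + 2 + 1 + 4 + 2 + 4 = 21.
21 ÷ 16 = 1 complete bar with 5 left over.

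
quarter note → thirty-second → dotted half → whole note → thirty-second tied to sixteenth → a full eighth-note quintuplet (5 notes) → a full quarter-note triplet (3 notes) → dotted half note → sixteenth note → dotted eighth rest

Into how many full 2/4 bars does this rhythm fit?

One bar of 2/4 = 16 thirty-second notes.
Working in thirty-second notes: quarter note = 8; thirty-second = 1; dotted half = 24; whole note = 32; thirty-second tied to sixteenth (thirty-second + sixteenth) = 3; a full eighth-note quintuplet (5 notes) (five quintuplet eighths span one half) = 16; a full quarter-note triplet (3 notes) (three triplet quarters span one half) = 16; dotted half note = 24; sixteenth note = 2; dotted eighth rest = 6.
Sum: 8 + 1 + 24 + 32 + 3 + 16 + 16 + 24 + 2 + 6 = 132.
132 ÷ 16 = 8 complete bars with 4 left over.

8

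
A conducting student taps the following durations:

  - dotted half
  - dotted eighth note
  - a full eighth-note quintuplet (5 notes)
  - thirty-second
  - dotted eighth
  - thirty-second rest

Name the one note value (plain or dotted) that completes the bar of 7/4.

sixteenth note

The bar of 7/4 = 56 thirty-second notes.
Each duration in thirty-second notes: dotted half = 24; dotted eighth note = 6; a full eighth-note quintuplet (5 notes) (five quintuplet eighths span one half) = 16; thirty-second = 1; dotted eighth = 6; thirty-second rest = 1.
Adding: 24 + 6 + 16 + 1 + 6 + 1 = 54.
Remaining: 56 − 54 = 2 thirty-second notes, which is a sixteenth note.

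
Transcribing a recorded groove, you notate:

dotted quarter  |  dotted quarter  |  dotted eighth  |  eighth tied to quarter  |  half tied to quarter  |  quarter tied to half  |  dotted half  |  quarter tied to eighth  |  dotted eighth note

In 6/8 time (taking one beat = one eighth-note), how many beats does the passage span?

One eighth-note beat = 2 sixteenth notes.
Express everything in sixteenth notes: dotted quarter = 6; dotted quarter = 6; dotted eighth = 3; eighth tied to quarter (eighth + quarter) = 6; half tied to quarter (half + quarter) = 12; quarter tied to half (quarter + half) = 12; dotted half = 12; quarter tied to eighth (quarter + eighth) = 6; dotted eighth note = 3.
Altogether 6 + 6 + 3 + 6 + 12 + 12 + 12 + 6 + 3 = 66.
66 ÷ 2 = 33 beats.

33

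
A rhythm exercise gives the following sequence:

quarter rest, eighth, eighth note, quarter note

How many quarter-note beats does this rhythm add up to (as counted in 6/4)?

3

One quarter-note beat = 2 eighth notes.
Working in eighth notes: quarter rest = 2; eighth = 1; eighth note = 1; quarter note = 2.
Sum: 2 + 1 + 1 + 2 = 6.
6 ÷ 2 = 3 beats.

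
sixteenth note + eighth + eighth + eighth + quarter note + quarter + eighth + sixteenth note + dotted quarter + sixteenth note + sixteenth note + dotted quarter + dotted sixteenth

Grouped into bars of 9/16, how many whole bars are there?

One bar of 9/16 = 18 thirty-second notes.
Working in thirty-second notes: sixteenth note = 2; eighth = 4; eighth = 4; eighth = 4; quarter note = 8; quarter = 8; eighth = 4; sixteenth note = 2; dotted quarter = 12; sixteenth note = 2; sixteenth note = 2; dotted quarter = 12; dotted sixteenth = 3.
Altogether 2 + 4 + 4 + 4 + 8 + 8 + 4 + 2 + 12 + 2 + 2 + 12 + 3 = 67.
67 ÷ 18 = 3 complete bars with 13 left over.

3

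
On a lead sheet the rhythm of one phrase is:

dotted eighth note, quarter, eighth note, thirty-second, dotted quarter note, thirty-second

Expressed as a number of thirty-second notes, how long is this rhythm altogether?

32

Convert each value to thirty-second notes: dotted eighth note = 6; quarter = 8; eighth note = 4; thirty-second = 1; dotted quarter note = 12; thirty-second = 1.
Sum: 6 + 8 + 4 + 1 + 12 + 1 = 32 thirty-second notes.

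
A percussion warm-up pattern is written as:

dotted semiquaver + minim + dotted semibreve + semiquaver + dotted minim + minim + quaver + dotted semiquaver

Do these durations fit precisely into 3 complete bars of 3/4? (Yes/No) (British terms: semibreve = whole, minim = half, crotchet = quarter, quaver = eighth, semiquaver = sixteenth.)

One bar of 3/4 = 24 thirty-second notes, so 3 bars = 72.
Convert each value to thirty-second notes: dotted semiquaver = 3; minim = 16; dotted semibreve = 48; semiquaver = 2; dotted minim = 24; minim = 16; quaver = 4; dotted semiquaver = 3.
Altogether 3 + 16 + 48 + 2 + 24 + 16 + 4 + 3 = 116.
116 exceeds 72, so the answer is No.

No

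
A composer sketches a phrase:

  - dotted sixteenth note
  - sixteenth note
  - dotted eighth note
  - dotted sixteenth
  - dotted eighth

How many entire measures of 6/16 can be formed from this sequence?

1

One bar of 6/16 = 12 thirty-second notes.
Each duration in thirty-second notes: dotted sixteenth note = 3; sixteenth note = 2; dotted eighth note = 6; dotted sixteenth = 3; dotted eighth = 6.
Altogether 3 + 2 + 6 + 3 + 6 = 20.
20 ÷ 12 = 1 complete bar with 8 left over.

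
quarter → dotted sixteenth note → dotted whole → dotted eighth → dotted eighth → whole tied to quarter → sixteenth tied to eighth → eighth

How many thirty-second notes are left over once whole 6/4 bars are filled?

One bar of 6/4 = 48 thirty-second notes.
Convert each value to thirty-second notes: quarter = 8; dotted sixteenth note = 3; dotted whole = 48; dotted eighth = 6; dotted eighth = 6; whole tied to quarter (whole + quarter) = 40; sixteenth tied to eighth (sixteenth + eighth) = 6; eighth = 4.
Sum: 8 + 3 + 48 + 6 + 6 + 40 + 6 + 4 = 121.
121 ÷ 48 = 2 complete bars with 25 thirty-second notes remaining.

25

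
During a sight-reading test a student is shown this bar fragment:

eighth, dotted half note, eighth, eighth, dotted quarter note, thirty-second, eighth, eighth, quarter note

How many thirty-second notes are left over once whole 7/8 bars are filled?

9

One bar of 7/8 = 28 thirty-second notes.
Express everything in thirty-second notes: eighth = 4; dotted half note = 24; eighth = 4; eighth = 4; dotted quarter note = 12; thirty-second = 1; eighth = 4; eighth = 4; quarter note = 8.
Adding: 4 + 24 + 4 + 4 + 12 + 1 + 4 + 4 + 8 = 65.
65 ÷ 28 = 2 complete bars with 9 thirty-second notes remaining.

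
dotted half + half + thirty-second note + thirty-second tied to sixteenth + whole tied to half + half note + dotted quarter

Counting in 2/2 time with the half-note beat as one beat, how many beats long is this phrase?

7.5

One half-note beat = 16 thirty-second notes.
Each duration in thirty-second notes: dotted half = 24; half = 16; thirty-second note = 1; thirty-second tied to sixteenth (thirty-second + sixteenth) = 3; whole tied to half (whole + half) = 48; half note = 16; dotted quarter = 12.
Sum: 24 + 16 + 1 + 3 + 48 + 16 + 12 = 120.
120 ÷ 16 = 7.5 beats.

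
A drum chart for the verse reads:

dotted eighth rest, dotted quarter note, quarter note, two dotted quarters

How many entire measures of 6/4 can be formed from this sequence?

One bar of 6/4 = 24 sixteenth notes.
Express everything in sixteenth notes: dotted eighth rest = 3; dotted quarter note = 6; quarter note = 4; dotted quarter = 6; dotted quarter = 6.
Sum: 3 + 6 + 4 + 6 + 6 = 25.
25 ÷ 24 = 1 complete bar with 1 left over.

1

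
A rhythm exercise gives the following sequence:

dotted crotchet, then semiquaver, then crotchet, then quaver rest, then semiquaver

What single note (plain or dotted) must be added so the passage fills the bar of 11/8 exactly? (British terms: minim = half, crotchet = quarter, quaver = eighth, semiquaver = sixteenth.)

The bar of 11/8 = 22 sixteenth notes.
Each duration in sixteenth notes: dotted crotchet = 6; semiquaver = 1; crotchet = 4; quaver rest = 2; semiquaver = 1.
Altogether 6 + 1 + 4 + 2 + 1 = 14.
Remaining: 22 − 14 = 8 sixteenth notes, which is a half note.

half note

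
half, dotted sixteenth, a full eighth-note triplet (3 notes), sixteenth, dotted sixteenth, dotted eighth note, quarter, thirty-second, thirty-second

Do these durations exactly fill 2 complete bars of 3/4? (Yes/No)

Yes

One bar of 3/4 = 24 thirty-second notes, so 2 bars = 48.
Convert each value to thirty-second notes: half = 16; dotted sixteenth = 3; a full eighth-note triplet (3 notes) (three triplet eighths span one quarter) = 8; sixteenth = 2; dotted sixteenth = 3; dotted eighth note = 6; quarter = 8; thirty-second = 1; thirty-second = 1.
Total: 16 + 3 + 8 + 2 + 3 + 6 + 8 + 1 + 1 = 48.
48 equals 48, so the answer is Yes.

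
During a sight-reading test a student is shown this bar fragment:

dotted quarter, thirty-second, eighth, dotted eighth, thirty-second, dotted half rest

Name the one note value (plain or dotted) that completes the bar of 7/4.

quarter note

The bar of 7/4 = 56 thirty-second notes.
Convert each value to thirty-second notes: dotted quarter = 12; thirty-second = 1; eighth = 4; dotted eighth = 6; thirty-second = 1; dotted half rest = 24.
Adding: 12 + 1 + 4 + 6 + 1 + 24 = 48.
Remaining: 56 − 48 = 8 thirty-second notes, which is a quarter note.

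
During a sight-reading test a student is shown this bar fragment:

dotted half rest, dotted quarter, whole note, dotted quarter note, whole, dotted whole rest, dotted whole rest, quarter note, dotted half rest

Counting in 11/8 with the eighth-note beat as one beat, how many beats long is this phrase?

60

One eighth-note beat = 2 sixteenth notes.
In sixteenth notes: dotted half rest = 12; dotted quarter = 6; whole note = 16; dotted quarter note = 6; whole = 16; dotted whole rest = 24; dotted whole rest = 24; quarter note = 4; dotted half rest = 12.
Total: 12 + 6 + 16 + 6 + 16 + 24 + 24 + 4 + 12 = 120.
120 ÷ 2 = 60 beats.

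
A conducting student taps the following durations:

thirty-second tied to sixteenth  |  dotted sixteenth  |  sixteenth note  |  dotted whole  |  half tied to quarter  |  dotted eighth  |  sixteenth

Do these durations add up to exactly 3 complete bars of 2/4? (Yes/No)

No

One bar of 2/4 = 16 thirty-second notes, so 3 bars = 48.
Each duration in thirty-second notes: thirty-second tied to sixteenth (thirty-second + sixteenth) = 3; dotted sixteenth = 3; sixteenth note = 2; dotted whole = 48; half tied to quarter (half + quarter) = 24; dotted eighth = 6; sixteenth = 2.
Sum: 3 + 3 + 2 + 48 + 24 + 6 + 2 = 88.
88 exceeds 48, so the answer is No.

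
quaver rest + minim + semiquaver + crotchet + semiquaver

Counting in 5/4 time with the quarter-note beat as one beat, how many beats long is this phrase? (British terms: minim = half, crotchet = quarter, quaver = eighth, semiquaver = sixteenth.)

One quarter-note beat = 4 sixteenth notes.
Express everything in sixteenth notes: quaver rest = 2; minim = 8; semiquaver = 1; crotchet = 4; semiquaver = 1.
Adding: 2 + 8 + 1 + 4 + 1 = 16.
16 ÷ 4 = 4 beats.

4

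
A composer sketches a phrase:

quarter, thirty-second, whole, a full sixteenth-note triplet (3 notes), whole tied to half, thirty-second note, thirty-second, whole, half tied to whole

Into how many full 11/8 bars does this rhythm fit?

3

One bar of 11/8 = 44 thirty-second notes.
Convert each value to thirty-second notes: quarter = 8; thirty-second = 1; whole = 32; a full sixteenth-note triplet (3 notes) (three triplet sixteenths span one eighth) = 4; whole tied to half (whole + half) = 48; thirty-second note = 1; thirty-second = 1; whole = 32; half tied to whole (half + whole) = 48.
Sum: 8 + 1 + 32 + 4 + 48 + 1 + 1 + 32 + 48 = 175.
175 ÷ 44 = 3 complete bars with 43 left over.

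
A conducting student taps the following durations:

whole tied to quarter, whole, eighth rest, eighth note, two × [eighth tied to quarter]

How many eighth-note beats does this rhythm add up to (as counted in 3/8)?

26

One eighth-note beat = 2 sixteenth notes.
Working in sixteenth notes: whole tied to quarter (whole + quarter) = 20; whole = 16; eighth rest = 2; eighth note = 2; eighth tied to quarter (eighth + quarter) = 6; eighth tied to quarter (eighth + quarter) = 6.
Total: 20 + 16 + 2 + 2 + 6 + 6 = 52.
52 ÷ 2 = 26 beats.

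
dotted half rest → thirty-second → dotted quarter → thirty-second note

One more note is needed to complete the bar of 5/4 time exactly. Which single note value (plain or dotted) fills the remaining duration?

The bar of 5/4 = 40 thirty-second notes.
Express everything in thirty-second notes: dotted half rest = 24; thirty-second = 1; dotted quarter = 12; thirty-second note = 1.
Sum: 24 + 1 + 12 + 1 = 38.
Remaining: 40 − 38 = 2 thirty-second notes, which is a sixteenth note.

sixteenth note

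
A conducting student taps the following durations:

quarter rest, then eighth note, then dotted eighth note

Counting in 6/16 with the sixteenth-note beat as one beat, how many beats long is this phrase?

9

One sixteenth-note beat = 2 thirty-second notes.
Each duration in thirty-second notes: quarter rest = 8; eighth note = 4; dotted eighth note = 6.
Altogether 8 + 4 + 6 = 18.
18 ÷ 2 = 9 beats.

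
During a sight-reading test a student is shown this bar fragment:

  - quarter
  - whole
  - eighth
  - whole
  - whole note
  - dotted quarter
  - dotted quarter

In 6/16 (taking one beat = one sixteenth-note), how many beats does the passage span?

66

One sixteenth-note beat = 2 thirty-second notes.
Convert each value to thirty-second notes: quarter = 8; whole = 32; eighth = 4; whole = 32; whole note = 32; dotted quarter = 12; dotted quarter = 12.
Adding: 8 + 32 + 4 + 32 + 32 + 12 + 12 = 132.
132 ÷ 2 = 66 beats.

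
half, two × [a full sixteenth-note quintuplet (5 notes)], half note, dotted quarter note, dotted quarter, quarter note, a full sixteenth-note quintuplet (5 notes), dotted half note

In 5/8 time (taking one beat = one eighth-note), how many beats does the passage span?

One eighth-note beat = 2 sixteenth notes.
Working in sixteenth notes: half = 8; a full sixteenth-note quintuplet (5 notes) (five quintuplet sixteenths span one quarter) = 4; a full sixteenth-note quintuplet (5 notes) (five quintuplet sixteenths span one quarter) = 4; half note = 8; dotted quarter note = 6; dotted quarter = 6; quarter note = 4; a full sixteenth-note quintuplet (5 notes) (five quintuplet sixteenths span one quarter) = 4; dotted half note = 12.
Total: 8 + 4 + 4 + 8 + 6 + 6 + 4 + 4 + 12 = 56.
56 ÷ 2 = 28 beats.

28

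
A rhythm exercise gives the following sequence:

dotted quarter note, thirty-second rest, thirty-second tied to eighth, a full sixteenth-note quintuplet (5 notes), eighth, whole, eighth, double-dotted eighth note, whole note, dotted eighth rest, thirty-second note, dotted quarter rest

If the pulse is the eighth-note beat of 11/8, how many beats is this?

One eighth-note beat = 4 thirty-second notes.
Convert each value to thirty-second notes: dotted quarter note = 12; thirty-second rest = 1; thirty-second tied to eighth (thirty-second + eighth) = 5; a full sixteenth-note quintuplet (5 notes) (five quintuplet sixteenths span one quarter) = 8; eighth = 4; whole = 32; eighth = 4; double-dotted eighth note = 7; whole note = 32; dotted eighth rest = 6; thirty-second note = 1; dotted quarter rest = 12.
Adding: 12 + 1 + 5 + 8 + 4 + 32 + 4 + 7 + 32 + 6 + 1 + 12 = 124.
124 ÷ 4 = 31 beats.

31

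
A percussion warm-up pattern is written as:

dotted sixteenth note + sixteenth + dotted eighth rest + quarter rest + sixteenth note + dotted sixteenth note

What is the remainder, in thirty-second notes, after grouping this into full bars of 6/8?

0

One bar of 6/8 = 24 thirty-second notes.
Working in thirty-second notes: dotted sixteenth note = 3; sixteenth = 2; dotted eighth rest = 6; quarter rest = 8; sixteenth note = 2; dotted sixteenth note = 3.
Adding: 3 + 2 + 6 + 8 + 2 + 3 = 24.
24 ÷ 24 = 1 complete bar with 0 thirty-second notes remaining.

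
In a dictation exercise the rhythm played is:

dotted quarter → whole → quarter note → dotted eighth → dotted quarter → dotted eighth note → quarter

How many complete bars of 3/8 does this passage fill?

One bar of 3/8 = 6 sixteenth notes.
Working in sixteenth notes: dotted quarter = 6; whole = 16; quarter note = 4; dotted eighth = 3; dotted quarter = 6; dotted eighth note = 3; quarter = 4.
Total: 6 + 16 + 4 + 3 + 6 + 3 + 4 = 42.
42 ÷ 6 = 7 complete bars with 0 left over.

7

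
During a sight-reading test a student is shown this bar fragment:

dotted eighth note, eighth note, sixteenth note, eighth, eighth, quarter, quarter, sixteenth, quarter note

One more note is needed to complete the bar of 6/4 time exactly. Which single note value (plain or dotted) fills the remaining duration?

The bar of 6/4 = 24 sixteenth notes.
In sixteenth notes: dotted eighth note = 3; eighth note = 2; sixteenth note = 1; eighth = 2; eighth = 2; quarter = 4; quarter = 4; sixteenth = 1; quarter note = 4.
Total: 3 + 2 + 1 + 2 + 2 + 4 + 4 + 1 + 4 = 23.
Remaining: 24 − 23 = 1 sixteenth note, which is a sixteenth note.

sixteenth note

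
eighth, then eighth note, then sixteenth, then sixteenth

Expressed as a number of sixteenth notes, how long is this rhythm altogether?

In sixteenth notes: eighth = 2; eighth note = 2; sixteenth = 1; sixteenth = 1.
Sum: 2 + 2 + 1 + 1 = 6 sixteenth notes.

6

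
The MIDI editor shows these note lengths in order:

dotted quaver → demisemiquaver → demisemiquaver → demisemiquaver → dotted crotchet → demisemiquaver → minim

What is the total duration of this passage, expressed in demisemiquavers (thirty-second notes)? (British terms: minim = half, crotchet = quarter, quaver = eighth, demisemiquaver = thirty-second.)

In thirty-second notes: dotted quaver = 6; demisemiquaver = 1; demisemiquaver = 1; demisemiquaver = 1; dotted crotchet = 12; demisemiquaver = 1; minim = 16.
Total: 6 + 1 + 1 + 1 + 12 + 1 + 16 = 38 thirty-second notes.

38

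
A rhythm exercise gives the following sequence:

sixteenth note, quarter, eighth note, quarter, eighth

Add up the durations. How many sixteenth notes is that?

Each duration in sixteenth notes: sixteenth note = 1; quarter = 4; eighth note = 2; quarter = 4; eighth = 2.
Total: 1 + 4 + 2 + 4 + 2 = 13 sixteenth notes.

13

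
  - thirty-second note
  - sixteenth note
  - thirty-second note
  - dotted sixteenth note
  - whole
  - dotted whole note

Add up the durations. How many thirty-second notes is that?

87

Working in thirty-second notes: thirty-second note = 1; sixteenth note = 2; thirty-second note = 1; dotted sixteenth note = 3; whole = 32; dotted whole note = 48.
Adding: 1 + 2 + 1 + 3 + 32 + 48 = 87 thirty-second notes.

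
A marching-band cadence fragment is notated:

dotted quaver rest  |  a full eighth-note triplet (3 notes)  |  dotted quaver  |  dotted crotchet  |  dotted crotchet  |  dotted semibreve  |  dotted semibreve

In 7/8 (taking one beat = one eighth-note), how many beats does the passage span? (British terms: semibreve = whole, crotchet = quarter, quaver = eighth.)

35

One eighth-note beat = 2 sixteenth notes.
Express everything in sixteenth notes: dotted quaver rest = 3; a full eighth-note triplet (3 notes) (three triplet eighths span one quarter) = 4; dotted quaver = 3; dotted crotchet = 6; dotted crotchet = 6; dotted semibreve = 24; dotted semibreve = 24.
Total: 3 + 4 + 3 + 6 + 6 + 24 + 24 = 70.
70 ÷ 2 = 35 beats.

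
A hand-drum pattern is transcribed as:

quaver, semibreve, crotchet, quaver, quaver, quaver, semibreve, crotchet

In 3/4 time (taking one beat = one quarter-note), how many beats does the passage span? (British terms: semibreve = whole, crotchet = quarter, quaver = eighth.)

One quarter-note beat = 2 eighth notes.
In eighth notes: quaver = 1; semibreve = 8; crotchet = 2; quaver = 1; quaver = 1; quaver = 1; semibreve = 8; crotchet = 2.
Sum: 1 + 8 + 2 + 1 + 1 + 1 + 8 + 2 = 24.
24 ÷ 2 = 12 beats.

12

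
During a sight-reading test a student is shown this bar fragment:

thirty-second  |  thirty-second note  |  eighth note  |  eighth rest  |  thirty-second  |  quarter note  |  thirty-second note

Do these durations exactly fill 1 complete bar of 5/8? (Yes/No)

One bar of 5/8 = 20 thirty-second notes.
Each duration in thirty-second notes: thirty-second = 1; thirty-second note = 1; eighth note = 4; eighth rest = 4; thirty-second = 1; quarter note = 8; thirty-second note = 1.
Altogether 1 + 1 + 4 + 4 + 1 + 8 + 1 = 20.
20 equals 20, so the answer is Yes.

Yes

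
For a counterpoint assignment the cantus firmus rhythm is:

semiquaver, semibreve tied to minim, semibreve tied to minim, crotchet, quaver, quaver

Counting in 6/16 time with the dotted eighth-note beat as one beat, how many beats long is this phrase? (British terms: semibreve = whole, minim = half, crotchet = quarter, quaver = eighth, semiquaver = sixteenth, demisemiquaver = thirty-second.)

One dotted eighth-note beat = 3 sixteenth notes.
Convert each value to sixteenth notes: semiquaver = 1; semibreve tied to minim (semibreve + minim) = 24; semibreve tied to minim (semibreve + minim) = 24; crotchet = 4; quaver = 2; quaver = 2.
Altogether 1 + 24 + 24 + 4 + 2 + 2 = 57.
57 ÷ 3 = 19 beats.

19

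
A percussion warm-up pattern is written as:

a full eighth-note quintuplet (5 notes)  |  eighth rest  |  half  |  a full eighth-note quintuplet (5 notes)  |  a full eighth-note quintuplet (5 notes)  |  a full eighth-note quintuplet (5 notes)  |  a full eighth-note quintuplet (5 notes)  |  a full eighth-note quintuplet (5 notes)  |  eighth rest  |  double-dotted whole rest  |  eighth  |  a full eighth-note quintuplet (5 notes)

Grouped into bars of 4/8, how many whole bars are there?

12

One bar of 4/8 = 4 eighth notes.
Working in eighth notes: a full eighth-note quintuplet (5 notes) (five quintuplet eighths span one half) = 4; eighth rest = 1; half = 4; a full eighth-note quintuplet (5 notes) (five quintuplet eighths span one half) = 4; a full eighth-note quintuplet (5 notes) (five quintuplet eighths span one half) = 4; a full eighth-note quintuplet (5 notes) (five quintuplet eighths span one half) = 4; a full eighth-note quintuplet (5 notes) (five quintuplet eighths span one half) = 4; a full eighth-note quintuplet (5 notes) (five quintuplet eighths span one half) = 4; eighth rest = 1; double-dotted whole rest = 14; eighth = 1; a full eighth-note quintuplet (5 notes) (five quintuplet eighths span one half) = 4.
Sum: 4 + 1 + 4 + 4 + 4 + 4 + 4 + 4 + 1 + 14 + 1 + 4 = 49.
49 ÷ 4 = 12 complete bars with 1 left over.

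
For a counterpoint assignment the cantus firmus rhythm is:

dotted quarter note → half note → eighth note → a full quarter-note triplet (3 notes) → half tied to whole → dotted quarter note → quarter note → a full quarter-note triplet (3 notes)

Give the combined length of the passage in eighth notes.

Convert each value to eighth notes: dotted quarter note = 3; half note = 4; eighth note = 1; a full quarter-note triplet (3 notes) (three triplet quarters span one half) = 4; half tied to whole (half + whole) = 12; dotted quarter note = 3; quarter note = 2; a full quarter-note triplet (3 notes) (three triplet quarters span one half) = 4.
Sum: 3 + 4 + 1 + 4 + 12 + 3 + 2 + 4 = 33 eighth notes.

33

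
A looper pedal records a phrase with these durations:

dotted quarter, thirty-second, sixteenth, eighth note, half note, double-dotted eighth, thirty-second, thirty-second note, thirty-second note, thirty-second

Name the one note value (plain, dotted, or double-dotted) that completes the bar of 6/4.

sixteenth note

The bar of 6/4 = 48 thirty-second notes.
Convert each value to thirty-second notes: dotted quarter = 12; thirty-second = 1; sixteenth = 2; eighth note = 4; half note = 16; double-dotted eighth = 7; thirty-second = 1; thirty-second note = 1; thirty-second note = 1; thirty-second = 1.
Total: 12 + 1 + 2 + 4 + 16 + 7 + 1 + 1 + 1 + 1 = 46.
Remaining: 48 − 46 = 2 thirty-second notes, which is a sixteenth note.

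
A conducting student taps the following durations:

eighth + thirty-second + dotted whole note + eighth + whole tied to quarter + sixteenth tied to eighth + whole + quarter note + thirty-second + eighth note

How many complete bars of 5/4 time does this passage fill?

3

One bar of 5/4 = 40 thirty-second notes.
In thirty-second notes: eighth = 4; thirty-second = 1; dotted whole note = 48; eighth = 4; whole tied to quarter (whole + quarter) = 40; sixteenth tied to eighth (sixteenth + eighth) = 6; whole = 32; quarter note = 8; thirty-second = 1; eighth note = 4.
Altogether 4 + 1 + 48 + 4 + 40 + 6 + 32 + 8 + 1 + 4 = 148.
148 ÷ 40 = 3 complete bars with 28 left over.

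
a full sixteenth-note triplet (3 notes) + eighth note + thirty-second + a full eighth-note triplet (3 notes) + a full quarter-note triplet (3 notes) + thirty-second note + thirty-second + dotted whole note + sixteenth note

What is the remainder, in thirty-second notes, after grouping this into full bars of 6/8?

13

One bar of 6/8 = 24 thirty-second notes.
Each duration in thirty-second notes: a full sixteenth-note triplet (3 notes) (three triplet sixteenths span one eighth) = 4; eighth note = 4; thirty-second = 1; a full eighth-note triplet (3 notes) (three triplet eighths span one quarter) = 8; a full quarter-note triplet (3 notes) (three triplet quarters span one half) = 16; thirty-second note = 1; thirty-second = 1; dotted whole note = 48; sixteenth note = 2.
Sum: 4 + 4 + 1 + 8 + 16 + 1 + 1 + 48 + 2 = 85.
85 ÷ 24 = 3 complete bars with 13 thirty-second notes remaining.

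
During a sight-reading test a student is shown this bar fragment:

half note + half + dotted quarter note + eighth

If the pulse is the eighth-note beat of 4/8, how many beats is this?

12

One eighth-note beat = 2 sixteenth notes.
Express everything in sixteenth notes: half note = 8; half = 8; dotted quarter note = 6; eighth = 2.
Adding: 8 + 8 + 6 + 2 = 24.
24 ÷ 2 = 12 beats.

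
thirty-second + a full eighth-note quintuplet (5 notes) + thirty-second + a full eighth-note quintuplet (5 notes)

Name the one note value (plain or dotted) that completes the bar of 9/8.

The bar of 9/8 = 36 thirty-second notes.
Convert each value to thirty-second notes: thirty-second = 1; a full eighth-note quintuplet (5 notes) (five quintuplet eighths span one half) = 16; thirty-second = 1; a full eighth-note quintuplet (5 notes) (five quintuplet eighths span one half) = 16.
Altogether 1 + 16 + 1 + 16 = 34.
Remaining: 36 − 34 = 2 thirty-second notes, which is a sixteenth note.

sixteenth note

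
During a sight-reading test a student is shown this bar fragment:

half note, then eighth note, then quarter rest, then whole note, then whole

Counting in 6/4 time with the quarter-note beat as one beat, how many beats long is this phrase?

One quarter-note beat = 2 eighth notes.
Express everything in eighth notes: half note = 4; eighth note = 1; quarter rest = 2; whole note = 8; whole = 8.
Sum: 4 + 1 + 2 + 8 + 8 = 23.
23 ÷ 2 = 11.5 beats.

11.5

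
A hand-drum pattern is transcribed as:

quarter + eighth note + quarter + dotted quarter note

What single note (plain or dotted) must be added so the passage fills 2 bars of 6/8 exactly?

half note

2 bars of 6/8 = 12 eighth notes.
Working in eighth notes: quarter = 2; eighth note = 1; quarter = 2; dotted quarter note = 3.
Altogether 2 + 1 + 2 + 3 = 8.
Remaining: 12 − 8 = 4 eighth notes, which is a half note.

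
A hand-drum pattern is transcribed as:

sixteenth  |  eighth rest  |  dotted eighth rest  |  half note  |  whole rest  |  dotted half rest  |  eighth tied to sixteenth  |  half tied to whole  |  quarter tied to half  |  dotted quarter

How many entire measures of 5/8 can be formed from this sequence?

8

One bar of 5/8 = 10 sixteenth notes.
In sixteenth notes: sixteenth = 1; eighth rest = 2; dotted eighth rest = 3; half note = 8; whole rest = 16; dotted half rest = 12; eighth tied to sixteenth (eighth + sixteenth) = 3; half tied to whole (half + whole) = 24; quarter tied to half (quarter + half) = 12; dotted quarter = 6.
Total: 1 + 2 + 3 + 8 + 16 + 12 + 3 + 24 + 12 + 6 = 87.
87 ÷ 10 = 8 complete bars with 7 left over.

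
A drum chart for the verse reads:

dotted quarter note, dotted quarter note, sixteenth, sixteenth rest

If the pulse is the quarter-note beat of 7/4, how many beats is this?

3.5

One quarter-note beat = 4 sixteenth notes.
In sixteenth notes: dotted quarter note = 6; dotted quarter note = 6; sixteenth = 1; sixteenth rest = 1.
Sum: 6 + 6 + 1 + 1 = 14.
14 ÷ 4 = 3.5 beats.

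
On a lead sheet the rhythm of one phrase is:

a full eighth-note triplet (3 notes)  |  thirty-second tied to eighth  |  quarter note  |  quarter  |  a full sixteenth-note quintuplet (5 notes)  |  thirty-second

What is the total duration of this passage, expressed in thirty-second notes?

38

Express everything in thirty-second notes: a full eighth-note triplet (3 notes) (three triplet eighths span one quarter) = 8; thirty-second tied to eighth (thirty-second + eighth) = 5; quarter note = 8; quarter = 8; a full sixteenth-note quintuplet (5 notes) (five quintuplet sixteenths span one quarter) = 8; thirty-second = 1.
Total: 8 + 5 + 8 + 8 + 8 + 1 = 38 thirty-second notes.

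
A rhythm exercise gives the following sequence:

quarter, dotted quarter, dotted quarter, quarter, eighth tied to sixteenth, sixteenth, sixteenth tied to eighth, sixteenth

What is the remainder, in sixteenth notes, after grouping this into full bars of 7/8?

0

One bar of 7/8 = 14 sixteenth notes.
Each duration in sixteenth notes: quarter = 4; dotted quarter = 6; dotted quarter = 6; quarter = 4; eighth tied to sixteenth (eighth + sixteenth) = 3; sixteenth = 1; sixteenth tied to eighth (sixteenth + eighth) = 3; sixteenth = 1.
Total: 4 + 6 + 6 + 4 + 3 + 1 + 3 + 1 = 28.
28 ÷ 14 = 2 complete bars with 0 sixteenth notes remaining.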